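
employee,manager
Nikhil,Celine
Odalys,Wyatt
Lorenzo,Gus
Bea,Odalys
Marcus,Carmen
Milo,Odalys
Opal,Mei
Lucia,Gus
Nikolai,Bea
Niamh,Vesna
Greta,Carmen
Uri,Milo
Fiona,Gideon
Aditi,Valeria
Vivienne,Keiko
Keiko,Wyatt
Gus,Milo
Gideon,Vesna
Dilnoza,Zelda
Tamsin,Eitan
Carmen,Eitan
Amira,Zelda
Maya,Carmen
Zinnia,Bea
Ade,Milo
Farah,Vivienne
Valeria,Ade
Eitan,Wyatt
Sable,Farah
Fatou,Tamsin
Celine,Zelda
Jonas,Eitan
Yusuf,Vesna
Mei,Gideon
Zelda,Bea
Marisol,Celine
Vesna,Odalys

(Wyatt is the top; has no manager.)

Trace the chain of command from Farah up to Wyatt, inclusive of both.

Farah -> Vivienne -> Keiko -> Wyatt

Farah reports to Vivienne. Vivienne reports to Keiko. Keiko reports to Wyatt. Wyatt is at the top.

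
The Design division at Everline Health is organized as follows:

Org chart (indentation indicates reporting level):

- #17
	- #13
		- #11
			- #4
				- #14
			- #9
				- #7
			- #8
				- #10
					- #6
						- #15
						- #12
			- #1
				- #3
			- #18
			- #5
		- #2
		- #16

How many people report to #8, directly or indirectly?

#8 directly manages #10. Under #10: #6, #12, #15 (3). That's 4 in total.

4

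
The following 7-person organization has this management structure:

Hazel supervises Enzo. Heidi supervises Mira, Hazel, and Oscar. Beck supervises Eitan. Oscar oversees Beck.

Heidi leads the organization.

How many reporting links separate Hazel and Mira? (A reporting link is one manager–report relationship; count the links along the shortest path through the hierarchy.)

Hazel is 1 level below Heidi, and Mira is 1 level below Heidi (their lowest common manager). The shortest path runs up from Hazel to Heidi and back down to Mira: 1 + 1 = 2 links.

2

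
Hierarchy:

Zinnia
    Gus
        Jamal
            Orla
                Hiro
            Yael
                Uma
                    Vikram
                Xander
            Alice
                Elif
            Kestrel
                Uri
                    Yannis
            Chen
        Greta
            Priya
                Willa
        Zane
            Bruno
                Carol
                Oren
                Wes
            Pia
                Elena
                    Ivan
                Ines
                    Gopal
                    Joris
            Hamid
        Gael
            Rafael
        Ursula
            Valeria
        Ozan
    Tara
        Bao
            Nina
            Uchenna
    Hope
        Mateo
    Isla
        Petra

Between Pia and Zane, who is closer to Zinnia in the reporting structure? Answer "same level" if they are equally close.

Zane

Pia is 3 levels below Zinnia; Zane is 2. Zane is higher.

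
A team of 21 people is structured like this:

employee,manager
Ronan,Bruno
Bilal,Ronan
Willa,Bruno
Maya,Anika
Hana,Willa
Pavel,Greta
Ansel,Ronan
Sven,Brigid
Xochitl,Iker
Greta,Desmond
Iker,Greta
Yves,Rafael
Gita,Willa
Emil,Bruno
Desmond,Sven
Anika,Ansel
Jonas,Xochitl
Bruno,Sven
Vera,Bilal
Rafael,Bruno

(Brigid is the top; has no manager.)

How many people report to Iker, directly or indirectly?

Iker directly manages Xochitl. Under Xochitl: Jonas (1). That's 2 in total.

2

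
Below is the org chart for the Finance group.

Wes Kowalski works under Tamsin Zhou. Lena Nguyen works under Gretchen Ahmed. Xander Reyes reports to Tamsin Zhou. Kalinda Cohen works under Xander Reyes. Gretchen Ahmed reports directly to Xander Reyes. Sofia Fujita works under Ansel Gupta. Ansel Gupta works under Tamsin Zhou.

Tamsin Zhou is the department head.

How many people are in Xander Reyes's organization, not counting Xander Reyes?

3

Xander Reyes directly manages Gretchen Ahmed, Kalinda Cohen. Under Gretchen Ahmed: Lena Nguyen (1). Kalinda Cohen has no reports. So Xander Reyes's organization is 2 direct reports plus everyone under them: 2 + 1 = 3.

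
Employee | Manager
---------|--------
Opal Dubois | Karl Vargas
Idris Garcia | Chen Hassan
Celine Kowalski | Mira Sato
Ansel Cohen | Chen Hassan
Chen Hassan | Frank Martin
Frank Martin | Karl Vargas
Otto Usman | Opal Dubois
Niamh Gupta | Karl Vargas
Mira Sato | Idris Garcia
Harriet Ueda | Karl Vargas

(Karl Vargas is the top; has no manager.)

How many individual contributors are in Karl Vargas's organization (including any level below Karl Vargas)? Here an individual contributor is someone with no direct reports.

5

The people in Karl Vargas's organization with no one reporting to them are Niamh Gupta, Otto Usman, Harriet Ueda, Ansel Cohen, Celine Kowalski. That is 5.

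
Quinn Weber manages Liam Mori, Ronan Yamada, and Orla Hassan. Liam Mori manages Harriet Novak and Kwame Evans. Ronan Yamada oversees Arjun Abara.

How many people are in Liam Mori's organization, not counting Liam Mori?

Liam Mori directly manages Harriet Novak, Kwame Evans. Harriet Novak has no reports. Kwame Evans has no reports. So Liam Mori's organization is 2 direct reports plus everyone under them: 1 + 1 = 2.

2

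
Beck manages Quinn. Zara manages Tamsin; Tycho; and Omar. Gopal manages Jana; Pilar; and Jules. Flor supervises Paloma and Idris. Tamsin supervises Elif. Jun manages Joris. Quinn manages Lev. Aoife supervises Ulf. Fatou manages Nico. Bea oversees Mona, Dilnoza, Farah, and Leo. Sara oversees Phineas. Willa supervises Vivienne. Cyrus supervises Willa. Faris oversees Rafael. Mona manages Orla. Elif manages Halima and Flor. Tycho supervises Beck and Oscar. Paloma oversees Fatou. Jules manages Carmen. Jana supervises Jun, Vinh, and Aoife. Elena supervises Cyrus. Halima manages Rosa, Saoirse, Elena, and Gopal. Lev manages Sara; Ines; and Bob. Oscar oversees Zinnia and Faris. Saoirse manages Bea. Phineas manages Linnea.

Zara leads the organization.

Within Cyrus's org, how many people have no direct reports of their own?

1

The only person in Cyrus's organization with no one reporting to them is Vivienne. That is 1.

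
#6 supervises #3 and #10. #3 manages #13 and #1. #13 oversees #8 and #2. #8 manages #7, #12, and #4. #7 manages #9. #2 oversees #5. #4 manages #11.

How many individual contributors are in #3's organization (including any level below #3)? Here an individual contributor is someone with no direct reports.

The people in #3's organization with no one reporting to them are #1, #5, #11, #9, #12. That is 5.

5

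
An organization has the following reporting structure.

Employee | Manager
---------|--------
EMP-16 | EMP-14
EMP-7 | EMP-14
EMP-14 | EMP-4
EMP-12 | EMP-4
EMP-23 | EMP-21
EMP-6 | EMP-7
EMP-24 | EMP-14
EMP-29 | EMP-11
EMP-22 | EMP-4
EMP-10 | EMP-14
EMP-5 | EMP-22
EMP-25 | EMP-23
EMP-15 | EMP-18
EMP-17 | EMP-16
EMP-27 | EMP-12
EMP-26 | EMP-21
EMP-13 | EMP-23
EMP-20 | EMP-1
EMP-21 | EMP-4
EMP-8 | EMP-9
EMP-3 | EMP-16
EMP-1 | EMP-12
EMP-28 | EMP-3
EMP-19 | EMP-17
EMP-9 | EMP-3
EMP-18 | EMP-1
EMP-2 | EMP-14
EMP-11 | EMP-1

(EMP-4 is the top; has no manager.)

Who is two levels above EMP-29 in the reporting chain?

EMP-29 reports to EMP-11, and EMP-11 reports to EMP-1. So EMP-29's skip-level manager is EMP-1.

EMP-1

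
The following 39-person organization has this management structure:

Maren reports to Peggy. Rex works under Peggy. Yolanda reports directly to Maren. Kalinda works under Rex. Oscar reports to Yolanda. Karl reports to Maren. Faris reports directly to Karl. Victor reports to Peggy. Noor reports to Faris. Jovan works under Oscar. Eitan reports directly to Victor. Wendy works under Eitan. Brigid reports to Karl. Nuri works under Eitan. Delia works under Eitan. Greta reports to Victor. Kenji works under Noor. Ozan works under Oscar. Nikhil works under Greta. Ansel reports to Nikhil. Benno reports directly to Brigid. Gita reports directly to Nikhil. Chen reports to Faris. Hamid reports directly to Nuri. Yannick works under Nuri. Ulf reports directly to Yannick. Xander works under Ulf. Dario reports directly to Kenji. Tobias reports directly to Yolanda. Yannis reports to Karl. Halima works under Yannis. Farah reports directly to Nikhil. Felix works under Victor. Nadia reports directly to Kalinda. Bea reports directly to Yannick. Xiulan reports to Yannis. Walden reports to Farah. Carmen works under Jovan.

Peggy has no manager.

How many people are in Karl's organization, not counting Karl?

10

Karl directly manages Faris, Brigid, Yannis. Under Faris: Chen, Noor, Kenji, Dario (4). Under Brigid: Benno (1). Under Yannis: Xiulan, Halima (2). So Karl's organization is 3 direct reports plus everyone under them: 5 + 2 + 3 = 10.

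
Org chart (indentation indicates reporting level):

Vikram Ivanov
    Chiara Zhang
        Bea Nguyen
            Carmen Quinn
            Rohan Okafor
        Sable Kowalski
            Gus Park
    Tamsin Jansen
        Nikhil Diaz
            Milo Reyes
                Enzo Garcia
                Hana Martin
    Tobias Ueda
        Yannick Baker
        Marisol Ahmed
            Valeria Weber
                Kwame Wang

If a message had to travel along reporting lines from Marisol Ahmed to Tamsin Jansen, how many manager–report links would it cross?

Marisol Ahmed is 2 levels below Vikram Ivanov, and Tamsin Jansen is 1 level below Vikram Ivanov (their lowest common manager). The shortest path runs up from Marisol Ahmed to Vikram Ivanov and back down to Tamsin Jansen: 2 + 1 = 3 links.

3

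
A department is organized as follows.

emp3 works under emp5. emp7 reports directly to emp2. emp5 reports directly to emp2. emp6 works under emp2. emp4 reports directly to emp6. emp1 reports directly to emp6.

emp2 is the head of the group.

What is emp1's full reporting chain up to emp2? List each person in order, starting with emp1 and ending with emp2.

emp1 -> emp6 -> emp2

emp1 reports to emp6. emp6 reports to emp2. emp2 is at the top.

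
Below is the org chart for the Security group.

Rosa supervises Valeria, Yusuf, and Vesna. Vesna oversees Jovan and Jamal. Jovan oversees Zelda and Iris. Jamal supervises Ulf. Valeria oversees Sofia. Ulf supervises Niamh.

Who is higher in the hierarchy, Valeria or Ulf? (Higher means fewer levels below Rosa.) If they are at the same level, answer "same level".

Valeria

Valeria is 1 level below Rosa; Ulf is 3. Valeria is higher.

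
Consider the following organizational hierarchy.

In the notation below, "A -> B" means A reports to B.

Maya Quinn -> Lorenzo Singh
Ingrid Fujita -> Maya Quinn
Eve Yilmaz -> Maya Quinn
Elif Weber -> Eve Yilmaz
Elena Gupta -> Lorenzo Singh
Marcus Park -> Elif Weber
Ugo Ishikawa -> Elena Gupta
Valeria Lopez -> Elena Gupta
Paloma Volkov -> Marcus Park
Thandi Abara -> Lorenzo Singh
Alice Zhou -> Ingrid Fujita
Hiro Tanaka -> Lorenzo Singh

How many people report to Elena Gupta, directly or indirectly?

Elena Gupta directly manages Ugo Ishikawa, Valeria Lopez. Ugo Ishikawa has no reports. Valeria Lopez has no reports. So Elena Gupta's organization is 2 direct reports plus everyone under them: 1 + 1 = 2.

2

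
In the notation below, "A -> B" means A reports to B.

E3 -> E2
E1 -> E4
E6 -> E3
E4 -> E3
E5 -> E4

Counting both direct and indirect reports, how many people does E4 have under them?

2

E4 directly manages E5, E1. E5 has no reports. E1 has no reports. So E4's organization is 2 direct reports plus everyone under them: 1 + 1 = 2.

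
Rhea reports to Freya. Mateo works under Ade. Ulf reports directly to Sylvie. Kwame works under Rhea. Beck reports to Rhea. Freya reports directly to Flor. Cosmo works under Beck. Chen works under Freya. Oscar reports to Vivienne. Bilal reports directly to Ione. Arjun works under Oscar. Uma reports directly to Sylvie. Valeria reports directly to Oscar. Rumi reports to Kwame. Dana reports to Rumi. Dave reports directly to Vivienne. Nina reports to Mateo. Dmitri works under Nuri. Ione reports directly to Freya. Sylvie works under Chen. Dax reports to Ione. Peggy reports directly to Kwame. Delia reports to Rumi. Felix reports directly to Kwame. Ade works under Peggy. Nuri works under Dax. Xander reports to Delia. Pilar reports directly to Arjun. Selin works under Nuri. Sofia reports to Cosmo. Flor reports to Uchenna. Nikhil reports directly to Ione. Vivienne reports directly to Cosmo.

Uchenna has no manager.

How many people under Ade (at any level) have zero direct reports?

1

The only person in Ade's organization with no one reporting to them is Nina. That is 1.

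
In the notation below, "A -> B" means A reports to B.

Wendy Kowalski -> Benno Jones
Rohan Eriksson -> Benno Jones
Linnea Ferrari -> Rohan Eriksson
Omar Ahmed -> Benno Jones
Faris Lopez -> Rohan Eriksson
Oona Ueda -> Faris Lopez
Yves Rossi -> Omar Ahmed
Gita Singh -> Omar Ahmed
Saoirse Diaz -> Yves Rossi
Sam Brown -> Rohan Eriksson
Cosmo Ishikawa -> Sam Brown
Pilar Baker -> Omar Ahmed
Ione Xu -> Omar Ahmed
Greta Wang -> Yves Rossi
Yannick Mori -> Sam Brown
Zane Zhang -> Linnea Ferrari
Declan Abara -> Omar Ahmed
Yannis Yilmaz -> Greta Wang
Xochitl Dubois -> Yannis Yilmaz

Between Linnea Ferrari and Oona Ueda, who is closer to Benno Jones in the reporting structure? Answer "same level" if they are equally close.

Linnea Ferrari is 2 levels below Benno Jones; Oona Ueda is 3. Linnea Ferrari is higher.

Linnea Ferrari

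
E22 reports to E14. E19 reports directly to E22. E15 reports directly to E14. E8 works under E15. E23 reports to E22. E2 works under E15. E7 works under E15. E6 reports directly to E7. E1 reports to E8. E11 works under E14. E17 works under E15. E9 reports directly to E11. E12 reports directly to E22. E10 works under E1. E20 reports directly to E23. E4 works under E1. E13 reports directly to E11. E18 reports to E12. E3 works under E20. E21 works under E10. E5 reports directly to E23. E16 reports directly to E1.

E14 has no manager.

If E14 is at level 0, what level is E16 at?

Chain from E16 up to E14: E16 → E1 → E8 → E15 → E14. That is 4 steps up, so E16 is 4 levels below E14.

4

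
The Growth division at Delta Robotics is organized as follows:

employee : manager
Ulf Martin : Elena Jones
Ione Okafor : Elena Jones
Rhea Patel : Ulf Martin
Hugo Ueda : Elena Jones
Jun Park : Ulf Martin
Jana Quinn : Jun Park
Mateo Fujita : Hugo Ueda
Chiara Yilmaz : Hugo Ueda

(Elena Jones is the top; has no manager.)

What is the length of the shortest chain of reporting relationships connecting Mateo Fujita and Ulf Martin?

3

Mateo Fujita is 2 levels below Elena Jones, and Ulf Martin is 1 level below Elena Jones (their lowest common manager). The shortest path runs up from Mateo Fujita to Elena Jones and back down to Ulf Martin: 2 + 1 = 3 links.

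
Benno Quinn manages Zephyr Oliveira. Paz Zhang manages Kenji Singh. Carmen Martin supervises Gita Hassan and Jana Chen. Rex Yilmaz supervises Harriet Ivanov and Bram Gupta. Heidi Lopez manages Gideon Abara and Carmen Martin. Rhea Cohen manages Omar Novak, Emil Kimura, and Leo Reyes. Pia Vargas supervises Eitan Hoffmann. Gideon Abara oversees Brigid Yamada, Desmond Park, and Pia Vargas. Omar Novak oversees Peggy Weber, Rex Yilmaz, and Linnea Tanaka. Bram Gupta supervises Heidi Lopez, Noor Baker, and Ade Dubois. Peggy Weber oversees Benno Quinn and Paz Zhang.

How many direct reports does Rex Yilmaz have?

Rex Yilmaz directly manages Harriet Ivanov, Bram Gupta. That is 2 direct reports.

2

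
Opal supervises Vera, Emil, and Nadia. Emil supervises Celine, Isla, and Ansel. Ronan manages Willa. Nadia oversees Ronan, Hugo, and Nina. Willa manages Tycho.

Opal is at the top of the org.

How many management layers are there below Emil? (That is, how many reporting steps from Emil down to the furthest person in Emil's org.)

1

The longest chain under Emil runs Emil → Ansel, which is 1 level below Emil.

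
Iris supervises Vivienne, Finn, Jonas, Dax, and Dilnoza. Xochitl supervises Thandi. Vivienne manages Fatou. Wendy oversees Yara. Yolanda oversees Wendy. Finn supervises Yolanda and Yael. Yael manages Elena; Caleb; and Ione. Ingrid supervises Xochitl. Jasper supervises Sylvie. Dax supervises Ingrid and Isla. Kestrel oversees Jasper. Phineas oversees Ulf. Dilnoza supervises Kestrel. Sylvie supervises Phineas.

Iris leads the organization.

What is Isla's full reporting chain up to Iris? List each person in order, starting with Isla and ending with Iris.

Isla -> Dax -> Iris

Isla reports to Dax. Dax reports to Iris. Iris is at the top.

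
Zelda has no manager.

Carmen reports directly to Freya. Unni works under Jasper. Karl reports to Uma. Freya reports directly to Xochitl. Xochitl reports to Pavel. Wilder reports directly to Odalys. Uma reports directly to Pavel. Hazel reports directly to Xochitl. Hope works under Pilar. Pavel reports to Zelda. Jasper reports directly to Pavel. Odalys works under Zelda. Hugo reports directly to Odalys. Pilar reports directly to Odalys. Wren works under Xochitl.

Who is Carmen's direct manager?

Freya

Carmen reports directly to Freya.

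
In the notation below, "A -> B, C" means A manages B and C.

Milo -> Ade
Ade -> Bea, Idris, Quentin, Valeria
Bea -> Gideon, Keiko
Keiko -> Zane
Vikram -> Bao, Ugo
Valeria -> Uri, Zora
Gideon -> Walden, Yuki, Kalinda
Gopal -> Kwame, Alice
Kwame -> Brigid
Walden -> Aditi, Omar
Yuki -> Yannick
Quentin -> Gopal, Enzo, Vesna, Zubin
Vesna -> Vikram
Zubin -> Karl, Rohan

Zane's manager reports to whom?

Bea

Zane reports to Keiko, and Keiko reports to Bea. So Zane's skip-level manager is Bea.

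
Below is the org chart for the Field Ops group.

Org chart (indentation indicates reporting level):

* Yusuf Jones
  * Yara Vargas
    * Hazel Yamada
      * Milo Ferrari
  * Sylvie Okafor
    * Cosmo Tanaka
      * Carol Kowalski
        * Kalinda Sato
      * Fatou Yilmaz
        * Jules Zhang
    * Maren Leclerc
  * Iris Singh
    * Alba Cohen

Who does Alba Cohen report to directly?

Alba Cohen reports directly to Iris Singh.

Iris Singh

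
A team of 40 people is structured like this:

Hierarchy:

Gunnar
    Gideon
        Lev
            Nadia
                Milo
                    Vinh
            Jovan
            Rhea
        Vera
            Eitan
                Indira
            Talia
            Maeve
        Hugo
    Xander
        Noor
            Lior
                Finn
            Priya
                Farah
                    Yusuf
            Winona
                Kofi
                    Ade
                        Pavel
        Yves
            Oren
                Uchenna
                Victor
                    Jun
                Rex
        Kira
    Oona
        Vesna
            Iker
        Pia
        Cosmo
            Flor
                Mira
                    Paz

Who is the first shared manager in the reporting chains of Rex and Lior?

Xander

Rex's chain of managers is Oren, Yves, Xander, Gunnar. Lior's chain of managers is Noor, Xander, Gunnar. The first manager that appears in both chains is Xander.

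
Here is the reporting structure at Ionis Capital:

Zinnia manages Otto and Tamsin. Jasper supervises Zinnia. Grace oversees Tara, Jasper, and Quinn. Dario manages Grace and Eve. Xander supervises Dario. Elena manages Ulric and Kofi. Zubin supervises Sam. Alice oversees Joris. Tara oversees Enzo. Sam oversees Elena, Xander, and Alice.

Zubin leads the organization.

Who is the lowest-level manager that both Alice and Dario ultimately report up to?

Alice's chain of managers is Sam, Zubin. Dario's chain of managers is Xander, Sam, Zubin. The first manager that appears in both chains is Sam.

Sam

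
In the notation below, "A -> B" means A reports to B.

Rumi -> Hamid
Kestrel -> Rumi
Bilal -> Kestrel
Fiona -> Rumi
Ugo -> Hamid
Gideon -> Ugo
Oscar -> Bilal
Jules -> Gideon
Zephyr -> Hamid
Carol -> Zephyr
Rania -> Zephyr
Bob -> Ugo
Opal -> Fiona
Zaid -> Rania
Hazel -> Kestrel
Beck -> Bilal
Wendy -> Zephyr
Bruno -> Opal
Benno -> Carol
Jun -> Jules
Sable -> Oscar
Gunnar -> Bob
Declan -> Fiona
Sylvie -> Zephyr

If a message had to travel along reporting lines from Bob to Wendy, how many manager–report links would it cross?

4

Bob is 2 levels below Hamid, and Wendy is 2 levels below Hamid (their lowest common manager). The shortest path runs up from Bob to Hamid and back down to Wendy: 2 + 2 = 4 links.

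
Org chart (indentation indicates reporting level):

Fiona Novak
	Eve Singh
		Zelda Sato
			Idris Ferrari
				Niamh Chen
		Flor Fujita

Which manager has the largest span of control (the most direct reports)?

Eve Singh

Direct-report counts: Fiona Novak has 1; Eve Singh has 2; Zelda Sato has 1; Idris Ferrari has 1. The largest is 2, held by Eve Singh.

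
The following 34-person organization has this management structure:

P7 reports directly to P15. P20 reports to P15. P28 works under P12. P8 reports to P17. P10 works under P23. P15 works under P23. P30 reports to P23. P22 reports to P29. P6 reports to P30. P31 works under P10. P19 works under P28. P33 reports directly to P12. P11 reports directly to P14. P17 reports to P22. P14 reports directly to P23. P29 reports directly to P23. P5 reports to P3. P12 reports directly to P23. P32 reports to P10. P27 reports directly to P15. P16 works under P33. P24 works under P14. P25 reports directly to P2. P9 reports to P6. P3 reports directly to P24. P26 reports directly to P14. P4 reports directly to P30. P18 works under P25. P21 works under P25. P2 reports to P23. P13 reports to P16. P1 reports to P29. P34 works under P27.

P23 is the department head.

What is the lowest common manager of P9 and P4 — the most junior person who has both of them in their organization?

P9's chain of managers is P6, P30, P23. P4's chain of managers is P30, P23. The first manager that appears in both chains is P30.

P30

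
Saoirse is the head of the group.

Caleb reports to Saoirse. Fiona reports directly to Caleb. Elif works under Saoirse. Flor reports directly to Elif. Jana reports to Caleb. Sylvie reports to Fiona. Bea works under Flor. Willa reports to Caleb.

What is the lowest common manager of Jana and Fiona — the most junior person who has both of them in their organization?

Caleb

Jana's chain of managers is Caleb, Saoirse. Fiona's chain of managers is Caleb, Saoirse. The first manager that appears in both chains is Caleb.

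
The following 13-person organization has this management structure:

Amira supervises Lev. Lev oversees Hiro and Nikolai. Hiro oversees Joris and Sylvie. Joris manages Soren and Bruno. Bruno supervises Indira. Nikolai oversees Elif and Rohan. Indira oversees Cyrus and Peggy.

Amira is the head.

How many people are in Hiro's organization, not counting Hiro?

Hiro directly manages Joris, Sylvie. Under Joris: Bruno, Indira, Peggy, Cyrus, Soren (5). Sylvie has no reports. So Hiro's organization is 2 direct reports plus everyone under them: 6 + 1 = 7.

7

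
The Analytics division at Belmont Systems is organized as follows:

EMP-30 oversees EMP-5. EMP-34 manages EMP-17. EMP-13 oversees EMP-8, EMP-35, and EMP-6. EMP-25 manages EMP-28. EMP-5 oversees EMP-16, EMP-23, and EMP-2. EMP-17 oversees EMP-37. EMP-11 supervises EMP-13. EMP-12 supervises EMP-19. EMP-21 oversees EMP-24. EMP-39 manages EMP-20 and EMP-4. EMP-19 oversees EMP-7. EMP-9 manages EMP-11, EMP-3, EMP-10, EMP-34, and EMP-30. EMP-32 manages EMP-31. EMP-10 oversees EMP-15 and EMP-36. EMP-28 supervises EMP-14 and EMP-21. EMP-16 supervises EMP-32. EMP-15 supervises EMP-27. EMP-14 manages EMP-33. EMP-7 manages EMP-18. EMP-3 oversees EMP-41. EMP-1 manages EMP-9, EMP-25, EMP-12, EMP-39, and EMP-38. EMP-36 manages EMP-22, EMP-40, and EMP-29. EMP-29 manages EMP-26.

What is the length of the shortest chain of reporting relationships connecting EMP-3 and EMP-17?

EMP-3 is 1 level below EMP-9, and EMP-17 is 2 levels below EMP-9 (their lowest common manager). The shortest path runs up from EMP-3 to EMP-9 and back down to EMP-17: 1 + 2 = 3 links.

3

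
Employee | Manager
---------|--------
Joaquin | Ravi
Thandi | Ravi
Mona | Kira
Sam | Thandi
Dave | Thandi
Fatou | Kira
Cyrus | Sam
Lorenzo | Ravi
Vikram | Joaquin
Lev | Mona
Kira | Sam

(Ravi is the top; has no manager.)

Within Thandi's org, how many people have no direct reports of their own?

The people in Thandi's organization with no one reporting to them are Dave, Cyrus, Lev, Fatou. That is 4.

4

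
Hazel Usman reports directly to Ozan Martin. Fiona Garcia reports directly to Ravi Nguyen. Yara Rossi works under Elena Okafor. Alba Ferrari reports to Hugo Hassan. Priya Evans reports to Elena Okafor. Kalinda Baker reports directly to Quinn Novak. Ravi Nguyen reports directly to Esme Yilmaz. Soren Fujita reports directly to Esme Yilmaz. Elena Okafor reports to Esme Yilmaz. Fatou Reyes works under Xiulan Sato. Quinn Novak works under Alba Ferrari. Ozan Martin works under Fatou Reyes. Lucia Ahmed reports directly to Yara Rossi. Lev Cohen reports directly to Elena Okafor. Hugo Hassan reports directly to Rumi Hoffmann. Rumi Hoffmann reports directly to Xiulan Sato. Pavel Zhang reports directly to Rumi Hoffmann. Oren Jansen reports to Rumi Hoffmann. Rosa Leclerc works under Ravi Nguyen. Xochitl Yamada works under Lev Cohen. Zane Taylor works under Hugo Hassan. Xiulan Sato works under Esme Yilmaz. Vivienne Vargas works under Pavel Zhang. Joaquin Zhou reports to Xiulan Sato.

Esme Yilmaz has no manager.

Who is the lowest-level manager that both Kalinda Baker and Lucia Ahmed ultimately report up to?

Esme Yilmaz

Kalinda Baker's chain of managers is Quinn Novak, Alba Ferrari, Hugo Hassan, Rumi Hoffmann, Xiulan Sato, Esme Yilmaz. Lucia Ahmed's chain of managers is Yara Rossi, Elena Okafor, Esme Yilmaz. The first manager that appears in both chains is Esme Yilmaz.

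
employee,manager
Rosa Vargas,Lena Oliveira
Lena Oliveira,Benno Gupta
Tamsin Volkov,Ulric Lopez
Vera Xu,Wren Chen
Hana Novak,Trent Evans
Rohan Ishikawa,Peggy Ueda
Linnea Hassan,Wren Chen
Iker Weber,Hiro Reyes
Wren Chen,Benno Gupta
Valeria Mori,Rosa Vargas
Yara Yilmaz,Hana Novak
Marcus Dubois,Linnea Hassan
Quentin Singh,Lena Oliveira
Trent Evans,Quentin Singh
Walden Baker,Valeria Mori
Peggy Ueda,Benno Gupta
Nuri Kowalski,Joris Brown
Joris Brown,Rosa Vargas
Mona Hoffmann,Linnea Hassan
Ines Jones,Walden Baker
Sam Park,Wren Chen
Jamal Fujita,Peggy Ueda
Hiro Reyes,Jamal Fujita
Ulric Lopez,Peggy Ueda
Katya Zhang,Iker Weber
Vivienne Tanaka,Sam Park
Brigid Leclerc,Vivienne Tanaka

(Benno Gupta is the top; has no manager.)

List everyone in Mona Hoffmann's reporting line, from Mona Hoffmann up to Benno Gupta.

Mona Hoffmann -> Linnea Hassan -> Wren Chen -> Benno Gupta

Mona Hoffmann reports to Linnea Hassan. Linnea Hassan reports to Wren Chen. Wren Chen reports to Benno Gupta. Benno Gupta is at the top.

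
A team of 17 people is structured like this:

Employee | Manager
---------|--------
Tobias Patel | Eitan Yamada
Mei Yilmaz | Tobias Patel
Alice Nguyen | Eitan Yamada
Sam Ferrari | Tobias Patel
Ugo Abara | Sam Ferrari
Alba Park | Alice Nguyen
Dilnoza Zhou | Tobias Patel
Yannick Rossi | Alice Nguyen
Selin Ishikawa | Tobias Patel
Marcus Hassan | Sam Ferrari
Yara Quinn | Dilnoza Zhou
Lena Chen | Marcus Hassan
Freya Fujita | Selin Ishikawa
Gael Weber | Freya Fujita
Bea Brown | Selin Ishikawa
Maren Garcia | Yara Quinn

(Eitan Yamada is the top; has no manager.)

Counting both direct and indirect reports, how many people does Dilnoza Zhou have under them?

2

Dilnoza Zhou directly manages Yara Quinn. Under Yara Quinn: Maren Garcia (1). That's 2 in total.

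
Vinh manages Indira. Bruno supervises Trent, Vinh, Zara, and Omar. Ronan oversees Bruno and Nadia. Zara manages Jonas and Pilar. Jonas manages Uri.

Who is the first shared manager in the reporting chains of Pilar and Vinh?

Pilar's chain of managers is Zara, Bruno, Ronan. Vinh's chain of managers is Bruno, Ronan. The first manager that appears in both chains is Bruno.

Bruno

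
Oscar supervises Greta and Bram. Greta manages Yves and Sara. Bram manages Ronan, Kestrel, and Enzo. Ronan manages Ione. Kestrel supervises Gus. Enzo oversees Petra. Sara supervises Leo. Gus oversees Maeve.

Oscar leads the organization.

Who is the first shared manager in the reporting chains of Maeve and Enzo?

Maeve's chain of managers is Gus, Kestrel, Bram, Oscar. Enzo's chain of managers is Bram, Oscar. The first manager that appears in both chains is Bram.

Bram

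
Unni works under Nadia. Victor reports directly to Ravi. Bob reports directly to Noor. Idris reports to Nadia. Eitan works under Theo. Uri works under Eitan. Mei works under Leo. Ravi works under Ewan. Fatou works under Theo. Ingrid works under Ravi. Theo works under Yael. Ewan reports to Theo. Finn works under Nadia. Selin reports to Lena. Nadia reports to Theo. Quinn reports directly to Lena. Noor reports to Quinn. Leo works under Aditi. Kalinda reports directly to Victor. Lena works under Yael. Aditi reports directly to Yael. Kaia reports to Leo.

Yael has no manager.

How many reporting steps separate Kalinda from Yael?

Chain from Kalinda up to Yael: Kalinda → Victor → Ravi → Ewan → Theo → Yael. That is 5 steps up, so Kalinda is 5 levels below Yael.

5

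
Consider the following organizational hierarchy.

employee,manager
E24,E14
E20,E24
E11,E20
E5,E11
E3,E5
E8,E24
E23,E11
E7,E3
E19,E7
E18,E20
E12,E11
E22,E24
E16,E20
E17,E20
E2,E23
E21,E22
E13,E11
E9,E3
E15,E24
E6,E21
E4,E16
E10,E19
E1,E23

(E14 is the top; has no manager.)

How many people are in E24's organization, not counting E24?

22

E24 directly manages E20, E8, E22, E15. Under E20: E17, E16, E4, E18, E11, E13, E12, E23, E1, E2, E5, E3, E9, E7, E19, E10 (16). E8 has no reports. Under E22: E21, E6 (2). E15 has no reports. So E24's organization is 4 direct reports plus everyone under them: 17 + 1 + 3 + 1 = 22.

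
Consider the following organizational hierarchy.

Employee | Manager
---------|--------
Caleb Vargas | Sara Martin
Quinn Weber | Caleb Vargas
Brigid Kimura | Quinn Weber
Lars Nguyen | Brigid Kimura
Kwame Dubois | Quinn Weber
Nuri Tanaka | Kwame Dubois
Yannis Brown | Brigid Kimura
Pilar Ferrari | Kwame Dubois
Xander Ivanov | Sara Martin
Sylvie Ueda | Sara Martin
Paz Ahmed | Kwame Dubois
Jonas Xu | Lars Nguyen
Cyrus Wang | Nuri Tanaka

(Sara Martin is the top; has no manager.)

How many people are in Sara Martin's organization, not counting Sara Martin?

Sara Martin directly manages Caleb Vargas, Xander Ivanov, Sylvie Ueda. Under Caleb Vargas: Quinn Weber, Kwame Dubois, Paz Ahmed, Pilar Ferrari, Nuri Tanaka, Cyrus Wang, Brigid Kimura, Yannis Brown, Lars Nguyen, Jonas Xu (10). Xander Ivanov has no reports. Sylvie Ueda has no reports. So Sara Martin's organization is 3 direct reports plus everyone under them: 11 + 1 + 1 = 13.

13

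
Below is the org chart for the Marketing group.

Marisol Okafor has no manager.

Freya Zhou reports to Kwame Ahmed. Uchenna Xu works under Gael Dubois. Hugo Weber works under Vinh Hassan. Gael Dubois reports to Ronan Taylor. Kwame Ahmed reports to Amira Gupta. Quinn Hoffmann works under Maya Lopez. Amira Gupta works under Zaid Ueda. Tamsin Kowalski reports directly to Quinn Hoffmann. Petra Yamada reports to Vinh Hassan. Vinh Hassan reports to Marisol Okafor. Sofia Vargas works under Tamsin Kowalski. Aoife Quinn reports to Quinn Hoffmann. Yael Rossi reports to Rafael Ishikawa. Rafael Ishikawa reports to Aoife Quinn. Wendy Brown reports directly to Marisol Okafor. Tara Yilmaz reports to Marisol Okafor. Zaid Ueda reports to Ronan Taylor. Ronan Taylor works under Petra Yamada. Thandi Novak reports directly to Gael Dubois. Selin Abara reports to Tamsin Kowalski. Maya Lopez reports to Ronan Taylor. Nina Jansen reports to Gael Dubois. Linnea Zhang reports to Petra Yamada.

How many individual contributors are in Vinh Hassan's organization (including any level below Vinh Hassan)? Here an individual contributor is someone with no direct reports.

The people in Vinh Hassan's organization with no one reporting to them are Linnea Zhang, Thandi Novak, Nina Jansen, Uchenna Xu, Freya Zhou, Sofia Vargas, Selin Abara, Yael Rossi, Hugo Weber. That is 9.

9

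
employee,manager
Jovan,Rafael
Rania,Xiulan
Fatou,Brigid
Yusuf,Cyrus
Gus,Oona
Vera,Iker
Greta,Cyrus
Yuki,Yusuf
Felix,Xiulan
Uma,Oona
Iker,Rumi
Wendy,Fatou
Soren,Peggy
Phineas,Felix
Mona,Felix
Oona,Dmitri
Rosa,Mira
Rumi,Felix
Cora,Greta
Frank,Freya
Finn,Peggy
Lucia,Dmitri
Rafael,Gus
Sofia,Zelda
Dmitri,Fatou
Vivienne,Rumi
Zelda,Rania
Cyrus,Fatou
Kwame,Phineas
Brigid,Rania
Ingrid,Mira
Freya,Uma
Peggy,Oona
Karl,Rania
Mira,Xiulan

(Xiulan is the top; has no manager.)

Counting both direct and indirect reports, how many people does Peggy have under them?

Peggy directly manages Soren, Finn. Soren has no reports. Finn has no reports. So Peggy's organization is 2 direct reports plus everyone under them: 1 + 1 = 2.

2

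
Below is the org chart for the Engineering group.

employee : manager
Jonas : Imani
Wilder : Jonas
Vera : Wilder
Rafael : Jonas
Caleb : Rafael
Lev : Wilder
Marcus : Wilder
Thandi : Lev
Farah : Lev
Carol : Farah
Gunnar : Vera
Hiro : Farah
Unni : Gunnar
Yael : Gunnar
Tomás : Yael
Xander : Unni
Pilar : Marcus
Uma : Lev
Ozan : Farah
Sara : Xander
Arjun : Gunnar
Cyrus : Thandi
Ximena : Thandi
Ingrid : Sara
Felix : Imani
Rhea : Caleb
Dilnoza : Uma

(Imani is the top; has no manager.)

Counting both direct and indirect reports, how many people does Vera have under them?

8

Vera directly manages Gunnar. Under Gunnar: Arjun, Yael, Tomás, Unni, Xander, Sara, Ingrid (7). That's 8 in total.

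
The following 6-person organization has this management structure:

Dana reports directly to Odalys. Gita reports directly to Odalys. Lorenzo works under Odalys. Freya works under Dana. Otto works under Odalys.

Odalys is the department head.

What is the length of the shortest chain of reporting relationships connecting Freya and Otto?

Freya is 2 levels below Odalys, and Otto is 1 level below Odalys (their lowest common manager). The shortest path runs up from Freya to Odalys and back down to Otto: 2 + 1 = 3 links.

3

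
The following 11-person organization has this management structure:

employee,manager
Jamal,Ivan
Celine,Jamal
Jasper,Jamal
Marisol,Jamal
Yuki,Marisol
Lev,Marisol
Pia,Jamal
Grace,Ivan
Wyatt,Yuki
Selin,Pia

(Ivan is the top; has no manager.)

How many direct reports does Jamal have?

Jamal directly manages Celine, Jasper, Marisol, Pia. That is 4 direct reports.

4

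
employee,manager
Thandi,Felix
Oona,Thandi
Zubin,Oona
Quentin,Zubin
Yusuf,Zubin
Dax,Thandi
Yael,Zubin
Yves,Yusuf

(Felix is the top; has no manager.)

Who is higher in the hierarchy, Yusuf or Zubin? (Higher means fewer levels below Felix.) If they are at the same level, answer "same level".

Zubin

Yusuf is 4 levels below Felix; Zubin is 3. Zubin is higher.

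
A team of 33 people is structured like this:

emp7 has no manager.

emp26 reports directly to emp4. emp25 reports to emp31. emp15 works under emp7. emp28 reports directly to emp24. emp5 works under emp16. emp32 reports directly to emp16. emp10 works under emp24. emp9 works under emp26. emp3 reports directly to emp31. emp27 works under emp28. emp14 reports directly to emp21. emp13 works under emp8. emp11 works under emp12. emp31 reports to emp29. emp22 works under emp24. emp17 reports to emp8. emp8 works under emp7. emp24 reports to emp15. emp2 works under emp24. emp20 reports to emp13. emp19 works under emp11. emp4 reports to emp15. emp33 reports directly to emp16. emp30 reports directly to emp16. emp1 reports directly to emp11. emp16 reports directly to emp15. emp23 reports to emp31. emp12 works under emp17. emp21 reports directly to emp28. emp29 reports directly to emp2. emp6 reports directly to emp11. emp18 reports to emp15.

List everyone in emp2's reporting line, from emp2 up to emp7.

emp2 -> emp24 -> emp15 -> emp7

emp2 reports to emp24. emp24 reports to emp15. emp15 reports to emp7. emp7 is at the top.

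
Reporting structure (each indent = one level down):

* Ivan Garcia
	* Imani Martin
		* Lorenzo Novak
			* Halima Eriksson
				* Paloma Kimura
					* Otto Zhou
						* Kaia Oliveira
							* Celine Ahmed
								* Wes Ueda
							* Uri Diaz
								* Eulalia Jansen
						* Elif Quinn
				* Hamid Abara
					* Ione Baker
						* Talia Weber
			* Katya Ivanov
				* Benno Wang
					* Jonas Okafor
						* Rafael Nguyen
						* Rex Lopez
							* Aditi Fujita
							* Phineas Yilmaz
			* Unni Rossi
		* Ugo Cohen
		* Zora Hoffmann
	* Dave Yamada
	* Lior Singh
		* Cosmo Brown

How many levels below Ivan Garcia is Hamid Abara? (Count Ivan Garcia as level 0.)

4

Chain from Hamid Abara up to Ivan Garcia: Hamid Abara → Halima Eriksson → Lorenzo Novak → Imani Martin → Ivan Garcia. That is 4 steps up, so Hamid Abara is 4 levels below Ivan Garcia.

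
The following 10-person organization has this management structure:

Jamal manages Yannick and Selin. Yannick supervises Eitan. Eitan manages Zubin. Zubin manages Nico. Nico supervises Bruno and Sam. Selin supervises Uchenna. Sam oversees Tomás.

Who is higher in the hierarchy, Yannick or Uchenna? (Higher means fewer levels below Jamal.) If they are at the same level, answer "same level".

Yannick is 1 level below Jamal; Uchenna is 2. Yannick is higher.

Yannick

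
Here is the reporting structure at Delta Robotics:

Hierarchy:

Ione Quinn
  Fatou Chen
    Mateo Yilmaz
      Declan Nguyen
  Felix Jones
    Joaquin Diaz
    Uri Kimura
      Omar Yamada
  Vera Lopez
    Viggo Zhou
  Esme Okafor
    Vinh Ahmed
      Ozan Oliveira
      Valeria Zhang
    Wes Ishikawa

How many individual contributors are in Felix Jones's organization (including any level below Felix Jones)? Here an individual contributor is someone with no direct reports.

The people in Felix Jones's organization with no one reporting to them are Omar Yamada, Joaquin Diaz. That is 2.

2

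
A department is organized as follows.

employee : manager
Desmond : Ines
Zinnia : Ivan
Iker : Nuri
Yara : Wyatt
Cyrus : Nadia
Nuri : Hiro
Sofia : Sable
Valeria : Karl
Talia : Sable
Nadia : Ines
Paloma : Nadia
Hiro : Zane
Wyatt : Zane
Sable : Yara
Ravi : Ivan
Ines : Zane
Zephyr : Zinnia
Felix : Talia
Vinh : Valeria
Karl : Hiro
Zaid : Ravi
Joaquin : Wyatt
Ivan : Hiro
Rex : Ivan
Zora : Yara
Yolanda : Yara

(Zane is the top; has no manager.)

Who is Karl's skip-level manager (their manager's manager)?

Zane

Karl reports to Hiro, and Hiro reports to Zane. So Karl's skip-level manager is Zane.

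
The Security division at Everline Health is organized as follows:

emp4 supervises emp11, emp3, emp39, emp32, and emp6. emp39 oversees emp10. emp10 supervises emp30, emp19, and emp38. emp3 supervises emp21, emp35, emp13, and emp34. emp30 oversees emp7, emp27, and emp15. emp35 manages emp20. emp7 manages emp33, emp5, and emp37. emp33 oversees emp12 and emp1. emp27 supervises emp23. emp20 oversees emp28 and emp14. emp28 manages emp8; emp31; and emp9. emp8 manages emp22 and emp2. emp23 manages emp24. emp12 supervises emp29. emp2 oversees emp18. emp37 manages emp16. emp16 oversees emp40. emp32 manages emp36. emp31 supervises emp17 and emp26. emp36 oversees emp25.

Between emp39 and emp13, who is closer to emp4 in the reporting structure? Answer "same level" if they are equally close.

emp39 is 1 level below emp4; emp13 is 2. emp39 is higher.

emp39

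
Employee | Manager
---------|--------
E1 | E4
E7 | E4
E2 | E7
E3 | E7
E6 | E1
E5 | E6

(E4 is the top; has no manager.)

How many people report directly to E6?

1

E6 directly manages E5. That is 1 direct report.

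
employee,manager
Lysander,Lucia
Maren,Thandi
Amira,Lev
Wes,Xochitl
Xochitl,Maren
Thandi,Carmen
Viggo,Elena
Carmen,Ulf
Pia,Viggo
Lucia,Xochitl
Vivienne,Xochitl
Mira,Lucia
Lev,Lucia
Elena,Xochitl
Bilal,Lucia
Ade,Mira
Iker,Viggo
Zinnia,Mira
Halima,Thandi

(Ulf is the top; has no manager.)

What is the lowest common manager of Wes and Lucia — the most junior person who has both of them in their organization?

Xochitl

Wes's chain of managers is Xochitl, Maren, Thandi, Carmen, Ulf. Lucia's chain of managers is Xochitl, Maren, Thandi, Carmen, Ulf. The first manager that appears in both chains is Xochitl.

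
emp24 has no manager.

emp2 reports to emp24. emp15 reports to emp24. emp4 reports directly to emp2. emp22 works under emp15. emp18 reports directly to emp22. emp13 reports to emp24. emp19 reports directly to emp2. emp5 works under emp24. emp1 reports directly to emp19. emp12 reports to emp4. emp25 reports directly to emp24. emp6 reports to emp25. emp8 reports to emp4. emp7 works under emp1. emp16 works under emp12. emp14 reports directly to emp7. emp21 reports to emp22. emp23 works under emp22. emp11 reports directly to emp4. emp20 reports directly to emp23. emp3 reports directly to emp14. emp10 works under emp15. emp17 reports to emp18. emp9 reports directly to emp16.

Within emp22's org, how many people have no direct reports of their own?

3

The people in emp22's organization with no one reporting to them are emp20, emp21, emp17. That is 3.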